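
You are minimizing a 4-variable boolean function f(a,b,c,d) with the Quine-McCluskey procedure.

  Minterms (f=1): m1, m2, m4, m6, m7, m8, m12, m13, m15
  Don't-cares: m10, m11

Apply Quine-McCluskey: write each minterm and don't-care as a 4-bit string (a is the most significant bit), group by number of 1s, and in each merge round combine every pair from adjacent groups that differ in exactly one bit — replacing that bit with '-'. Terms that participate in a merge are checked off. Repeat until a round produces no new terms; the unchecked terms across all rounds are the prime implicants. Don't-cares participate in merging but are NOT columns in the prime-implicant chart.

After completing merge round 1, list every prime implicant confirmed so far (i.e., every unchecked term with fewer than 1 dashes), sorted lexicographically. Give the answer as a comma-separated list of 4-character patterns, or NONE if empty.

[col 0] 0001, 0010*, 0100*, 0110*, 0111*, 1000*, 1010*, 1011*, 1100*, 1101*, 1111*
[col 1] -010, -100, -111, 0-10, 01-0, 011-, 1-00, 1-11, 10-0, 101-, 11-1, 110-
Prime implicants: -010, -100, -111, 0-10, 0001, 01-0, 011-, 1-00, 1-11, 10-0, 101-, 11-1, 110-

0001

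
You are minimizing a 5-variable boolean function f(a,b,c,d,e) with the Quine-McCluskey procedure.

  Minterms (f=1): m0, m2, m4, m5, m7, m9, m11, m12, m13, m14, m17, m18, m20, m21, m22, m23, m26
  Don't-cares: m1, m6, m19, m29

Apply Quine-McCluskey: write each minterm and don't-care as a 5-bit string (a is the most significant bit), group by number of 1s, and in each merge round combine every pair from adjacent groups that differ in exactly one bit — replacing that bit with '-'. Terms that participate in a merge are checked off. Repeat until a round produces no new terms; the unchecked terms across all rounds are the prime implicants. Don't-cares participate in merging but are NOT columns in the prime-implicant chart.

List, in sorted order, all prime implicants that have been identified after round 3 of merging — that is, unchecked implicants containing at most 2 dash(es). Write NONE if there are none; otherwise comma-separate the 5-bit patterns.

--101, -0-01, -0-10, 0--01, 0-1-0, 0-10-, 00--0, 00-0-, 010-1, 1-010, 10--1, 10-1-

size-2^0 implicants → 00000(✓)  00001(✓)  00010(✓)  00100(✓)  00101(✓)  00110(✓)  00111(✓)  01001(✓)  01011(✓)  01100(✓)  01101(✓)  01110(✓)  10001(✓)  10010(✓)  10011(✓)  10100(✓)  10101(✓)  10110(✓)  10111(✓)  11010(✓)  11101(✓)
size-2^1 implicants → -0001(✓)  -0010(✓)  -0100(✓)  -0101(✓)  -0110(✓)  -0111(✓)  -1101(✓)  0-001(✓)  0-100(✓)  0-101(✓)  0-110(✓)  00-00(✓)  00-01(✓)  00-10(✓)  000-0(✓)  0000-(✓)  001-0(✓)  001-1(✓)  0010-(✓)  0011-(✓)  01-01(✓)  010-1  011-0(✓)  0110-(✓)  1-010  1-101(✓)  10-01(✓)  10-10(✓)  10-11(✓)  100-1(✓)  1001-(✓)  101-0(✓)  101-1(✓)  1010-(✓)  1011-(✓)
size-2^2 implicants → --101  -0-01  -0-10  -01-0(✓)  -01-1(✓)  -010-(✓)  -011-(✓)  0--01  0-1-0  0-10-  00--0  00-0-  001--(✓)  10--1  10-1-  101--(✓)
size-2^3 implicants → -01--
Unchecked terms (primes): --101, -0-01, -0-10, -01--, 0--01, 0-1-0, 0-10-, 00--0, 00-0-, 010-1, 1-010, 10--1, 10-1-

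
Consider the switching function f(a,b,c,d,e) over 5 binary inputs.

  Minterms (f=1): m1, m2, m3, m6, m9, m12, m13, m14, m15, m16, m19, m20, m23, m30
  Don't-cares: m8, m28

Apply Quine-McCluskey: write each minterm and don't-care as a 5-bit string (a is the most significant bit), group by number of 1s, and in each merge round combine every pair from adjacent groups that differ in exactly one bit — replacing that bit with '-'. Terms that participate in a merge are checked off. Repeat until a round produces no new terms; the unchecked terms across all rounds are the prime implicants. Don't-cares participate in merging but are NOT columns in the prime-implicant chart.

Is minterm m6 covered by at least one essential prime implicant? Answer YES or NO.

NO

Round 0: 00001✓ 00010✓ 00011✓ 00110✓ 01000✓ 01001✓ 01100✓ 01101✓ 01110✓ 01111✓ 10000✓ 10011✓ 10100✓ 10111✓ 11100✓ 11110✓
Round 1: -0011 -1100✓ -1110✓ 0-001 0-110 00-10 000-1 0001- 01-00✓ 01-01✓ 0100-✓ 011-0✓ 011-1✓ 0110-✓ 0111-✓ 1-100 10-00 10-11 111-0✓
Round 2: -11-0 01-0- 011--
PIs = {-0011, -11-0, 0-001, 0-110, 00-10, 000-1, 0001-, 01-0-, 011--, 1-100, 10-00, 10-11}
Coverage chart:
  m1: 0-001,000-1
  m2: 00-10,0001-
  m3: -0011,000-1,0001-
  m6: 0-110,00-10
  m9: 0-001,01-0-
  m12: -11-0,01-0-,011--
  m13: 01-0-,011--
  m14: -11-0,0-110,011--
  m15: 011-- ←essential
  m16: 10-00 ←essential
  m19: -0011,10-11
  m20: 1-100,10-00
  m23: 10-11 ←essential
  m30: -11-0 ←essential
Essential: -11-0, 011--, 10-00, 10-11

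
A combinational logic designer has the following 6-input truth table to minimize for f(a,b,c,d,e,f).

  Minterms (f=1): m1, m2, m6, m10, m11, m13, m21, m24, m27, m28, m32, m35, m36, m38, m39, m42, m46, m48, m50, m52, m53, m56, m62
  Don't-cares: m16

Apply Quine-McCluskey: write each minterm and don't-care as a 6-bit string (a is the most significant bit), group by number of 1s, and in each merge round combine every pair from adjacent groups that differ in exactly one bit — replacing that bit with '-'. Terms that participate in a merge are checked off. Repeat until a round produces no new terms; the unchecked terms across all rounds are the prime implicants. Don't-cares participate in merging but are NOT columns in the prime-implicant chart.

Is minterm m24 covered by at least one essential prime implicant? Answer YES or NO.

YES

size-2^0 implicants → 000001  000010(✓)  000110(✓)  001010(✓)  001011(✓)  001101  010000(✓)  010101(✓)  011000(✓)  011011(✓)  011100(✓)  100000(✓)  100011(✓)  100100(✓)  100110(✓)  100111(✓)  101010(✓)  101110(✓)  110000(✓)  110010(✓)  110100(✓)  110101(✓)  111000(✓)  111110(✓)
size-2^1 implicants → -00110  -01010  -10000(✓)  -10101  -11000(✓)  0-1011  00-010  000-10  00101-  01-000(✓)  011-00  1-0000(✓)  1-0100(✓)  1-1110  10-110  100-00(✓)  100-11  1001-0  10011-  101-10  11-000(✓)  110-00(✓)  1100-0  11010-
size-2^2 implicants → -1-000  1-0-00
Unchecked terms (primes): -00110, -01010, -1-000, -10101, 0-1011, 00-010, 000-10, 000001, 00101-, 001101, 011-00, 1-0-00, 1-1110, 10-110, 100-11, 1001-0, 10011-, 101-10, 1100-0, 11010-
Minterm coverage:
  m1 ⊆ 000001 [E]
  m2 ⊆ 00-010,000-10
  m6 ⊆ -00110,000-10
  m10 ⊆ -01010,00-010,00101-
  m11 ⊆ 0-1011,00101-
  m13 ⊆ 001101 [E]
  m21 ⊆ -10101 [E]
  m24 ⊆ -1-000,011-00
  m27 ⊆ 0-1011 [E]
  m28 ⊆ 011-00 [E]
  m32 ⊆ 1-0-00 [E]
  m35 ⊆ 100-11 [E]
  m36 ⊆ 1-0-00,1001-0
  m38 ⊆ -00110,10-110,1001-0,10011-
  m39 ⊆ 100-11,10011-
  m42 ⊆ -01010,101-10
  m46 ⊆ 1-1110,10-110,101-10
  m48 ⊆ -1-000,1-0-00,1100-0
  m50 ⊆ 1100-0 [E]
  m52 ⊆ 1-0-00,11010-
  m53 ⊆ -10101,11010-
  m56 ⊆ -1-000 [E]
  m62 ⊆ 1-1110 [E]
E = {-1-000, -10101, 0-1011, 000001, 001101, 011-00, 1-0-00, 1-1110, 100-11, 1100-0}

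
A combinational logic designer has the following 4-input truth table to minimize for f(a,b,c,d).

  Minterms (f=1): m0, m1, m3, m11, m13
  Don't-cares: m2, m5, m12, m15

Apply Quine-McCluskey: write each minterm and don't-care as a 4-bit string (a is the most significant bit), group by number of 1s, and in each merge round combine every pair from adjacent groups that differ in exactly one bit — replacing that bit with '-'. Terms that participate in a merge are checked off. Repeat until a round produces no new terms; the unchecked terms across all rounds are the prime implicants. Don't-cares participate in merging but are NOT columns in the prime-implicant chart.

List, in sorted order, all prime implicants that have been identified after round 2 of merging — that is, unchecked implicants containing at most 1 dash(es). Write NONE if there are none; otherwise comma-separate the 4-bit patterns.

-011, -101, 0-01, 1-11, 11-1, 110-

[col 0] 0000*, 0001*, 0010*, 0011*, 0101*, 1011*, 1100*, 1101*, 1111*
[col 1] -011, -101, 0-01, 00-0*, 00-1*, 000-*, 001-*, 1-11, 11-1, 110-
[col 2] 00--
Prime implicants: -011, -101, 0-01, 00--, 1-11, 11-1, 110-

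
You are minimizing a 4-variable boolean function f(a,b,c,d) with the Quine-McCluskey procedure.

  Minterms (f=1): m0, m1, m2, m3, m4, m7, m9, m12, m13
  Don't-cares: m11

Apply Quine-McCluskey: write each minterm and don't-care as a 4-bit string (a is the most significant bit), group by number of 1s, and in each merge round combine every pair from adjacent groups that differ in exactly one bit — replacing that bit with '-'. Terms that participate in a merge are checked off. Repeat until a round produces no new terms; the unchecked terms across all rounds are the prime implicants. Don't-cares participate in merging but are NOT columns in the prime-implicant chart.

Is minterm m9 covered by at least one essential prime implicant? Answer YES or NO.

[col 0] 0000*, 0001*, 0010*, 0011*, 0100*, 0111*, 1001*, 1011*, 1100*, 1101*
[col 1] -001*, -011*, -100, 0-00, 0-11, 00-0*, 00-1*, 000-*, 001-*, 1-01, 10-1*, 110-
[col 2] -0-1, 00--
Prime implicants: -0-1, -100, 0-00, 0-11, 00--, 1-01, 110-
PI chart (minterm → PIs covering it):
  0 | 0-00,00--
  1 | -0-1,00--
  2 | 00--  (sole → essential)
  3 | -0-1,0-11,00--
  4 | -100,0-00
  7 | 0-11  (sole → essential)
  9 | -0-1,1-01
  12 | -100,110-
  13 | 1-01,110-
Essential prime implicants: 0-11, 00--

NO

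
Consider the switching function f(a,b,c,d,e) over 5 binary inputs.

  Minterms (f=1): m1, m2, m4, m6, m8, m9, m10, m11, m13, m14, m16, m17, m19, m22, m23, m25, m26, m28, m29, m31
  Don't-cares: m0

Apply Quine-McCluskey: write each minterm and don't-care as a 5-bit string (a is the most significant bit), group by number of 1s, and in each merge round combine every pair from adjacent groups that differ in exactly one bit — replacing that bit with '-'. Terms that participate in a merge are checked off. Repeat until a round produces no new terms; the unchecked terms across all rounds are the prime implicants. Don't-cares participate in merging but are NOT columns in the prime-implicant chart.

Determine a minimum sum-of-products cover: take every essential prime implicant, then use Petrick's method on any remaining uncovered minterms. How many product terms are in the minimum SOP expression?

10

[col 0] 00000*, 00001*, 00010*, 00100*, 00110*, 01000*, 01001*, 01010*, 01011*, 01101*, 01110*, 10000*, 10001*, 10011*, 10110*, 10111*, 11001*, 11010*, 11100*, 11101*, 11111*
[col 1] -0000*, -0001*, -0110, -1001*, -1010, -1101*, 0-000*, 0-001*, 0-010*, 0-110*, 00-00*, 00-10*, 000-0*, 0000-*, 001-0*, 01-01*, 01-10*, 010-0*, 010-1*, 0100-*, 0101-*, 1-001*, 1-111, 10-11, 100-1, 1000-*, 1011-, 11-01*, 111-1, 1110-
[col 2] --001, -000-, -1-01, 0--10, 0-0-0, 0-00-, 00--0, 010--
Prime implicants: --001, -000-, -0110, -1-01, -1010, 0--10, 0-0-0, 0-00-, 00--0, 010--, 1-111, 10-11, 100-1, 1011-, 111-1, 1110-
PI chart (minterm → PIs covering it):
  1 | --001,-000-,0-00-
  2 | 0--10,0-0-0,00--0
  4 | 00--0  (sole → essential)
  6 | -0110,0--10,00--0
  8 | 0-0-0,0-00-,010--
  9 | --001,-1-01,0-00-,010--
  10 | -1010,0--10,0-0-0,010--
  11 | 010--  (sole → essential)
  13 | -1-01  (sole → essential)
  14 | 0--10  (sole → essential)
  16 | -000-  (sole → essential)
  17 | --001,-000-,100-1
  19 | 10-11,100-1
  22 | -0110,1011-
  23 | 1-111,10-11,1011-
  25 | --001,-1-01
  26 | -1010  (sole → essential)
  28 | 1110-  (sole → essential)
  29 | -1-01,111-1,1110-
  31 | 1-111,111-1
Essential prime implicants: -000-, -1-01, -1010, 0--10, 00--0, 010--, 1110-
Petrick residual → -0110, 1-111, 10-11
Minimum SOP uses 10 PIs: b'c'd' + b'cde' + bd'e + bc'de' + a'de' + a'b'e' + a'bc' + acde + ab'de + abcd'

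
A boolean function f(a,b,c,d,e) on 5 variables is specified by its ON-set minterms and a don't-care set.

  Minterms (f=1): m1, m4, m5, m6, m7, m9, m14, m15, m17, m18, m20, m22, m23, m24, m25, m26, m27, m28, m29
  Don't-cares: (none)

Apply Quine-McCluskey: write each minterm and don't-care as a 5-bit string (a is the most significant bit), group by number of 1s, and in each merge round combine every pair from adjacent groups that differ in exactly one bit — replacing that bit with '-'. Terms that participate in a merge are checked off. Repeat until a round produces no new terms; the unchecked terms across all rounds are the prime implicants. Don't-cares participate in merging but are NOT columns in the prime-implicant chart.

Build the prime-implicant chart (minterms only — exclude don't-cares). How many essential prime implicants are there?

Round 0: 00001✓ 00100✓ 00101✓ 00110✓ 00111✓ 01001✓ 01110✓ 01111✓ 10001✓ 10010✓ 10100✓ 10110✓ 10111✓ 11000✓ 11001✓ 11010✓ 11011✓ 11100✓ 11101✓
Round 1: -0001✓ -0100✓ -0110✓ -0111✓ -1001✓ 0-001✓ 0-110✓ 0-111✓ 00-01 001-0✓ 001-1✓ 0010-✓ 0011-✓ 0111-✓ 1-001✓ 1-010 1-100 10-10 101-0✓ 1011-✓ 11-00✓ 11-01✓ 110-0✓ 110-1✓ 1100-✓ 1101-✓ 1110-✓
Round 2: --001 -01-0 -011- 0-11- 001-- 11-0- 110--
PIs = {--001, -01-0, -011-, 0-11-, 00-01, 001--, 1-010, 1-100, 10-10, 11-0-, 110--}
Coverage chart:
  m1: --001,00-01
  m4: -01-0,001--
  m5: 00-01,001--
  m6: -01-0,-011-,0-11-,001--
  m7: -011-,0-11-,001--
  m9: --001 ←essential
  m14: 0-11- ←essential
  m15: 0-11- ←essential
  m17: --001 ←essential
  m18: 1-010,10-10
  m20: -01-0,1-100
  m22: -01-0,-011-,10-10
  m23: -011- ←essential
  m24: 11-0-,110--
  m25: --001,11-0-,110--
  m26: 1-010,110--
  m27: 110-- ←essential
  m28: 1-100,11-0-
  m29: 11-0- ←essential
Essential: --001, -011-, 0-11-, 11-0-, 110--

5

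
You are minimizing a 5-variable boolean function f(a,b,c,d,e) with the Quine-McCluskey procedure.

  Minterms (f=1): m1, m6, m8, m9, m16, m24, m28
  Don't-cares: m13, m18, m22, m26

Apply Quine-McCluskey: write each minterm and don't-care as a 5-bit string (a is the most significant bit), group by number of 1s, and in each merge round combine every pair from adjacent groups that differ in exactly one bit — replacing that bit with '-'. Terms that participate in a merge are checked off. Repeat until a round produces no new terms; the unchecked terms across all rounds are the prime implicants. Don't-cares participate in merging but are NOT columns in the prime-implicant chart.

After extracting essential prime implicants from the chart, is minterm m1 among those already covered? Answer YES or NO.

size-2^0 implicants → 00001(✓)  00110(✓)  01000(✓)  01001(✓)  01101(✓)  10000(✓)  10010(✓)  10110(✓)  11000(✓)  11010(✓)  11100(✓)
size-2^1 implicants → -0110  -1000  0-001  01-01  0100-  1-000(✓)  1-010(✓)  10-10  100-0(✓)  11-00  110-0(✓)
size-2^2 implicants → 1-0-0
Unchecked terms (primes): -0110, -1000, 0-001, 01-01, 0100-, 1-0-0, 10-10, 11-00
Minterm coverage:
  m1 ⊆ 0-001 [E]
  m6 ⊆ -0110 [E]
  m8 ⊆ -1000,0100-
  m9 ⊆ 0-001,01-01,0100-
  m16 ⊆ 1-0-0 [E]
  m24 ⊆ -1000,1-0-0,11-00
  m28 ⊆ 11-00 [E]
E = {-0110, 0-001, 1-0-0, 11-00}

YES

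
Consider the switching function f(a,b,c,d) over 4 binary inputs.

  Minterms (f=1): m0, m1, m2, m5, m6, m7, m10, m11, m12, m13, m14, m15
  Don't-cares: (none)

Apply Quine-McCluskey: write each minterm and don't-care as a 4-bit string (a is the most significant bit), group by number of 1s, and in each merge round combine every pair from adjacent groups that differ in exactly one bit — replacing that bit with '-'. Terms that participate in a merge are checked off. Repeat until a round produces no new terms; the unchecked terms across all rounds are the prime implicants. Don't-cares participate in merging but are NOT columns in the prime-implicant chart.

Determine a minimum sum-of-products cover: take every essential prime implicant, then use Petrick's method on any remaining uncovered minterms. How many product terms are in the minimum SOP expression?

size-2^0 implicants → 0000(✓)  0001(✓)  0010(✓)  0101(✓)  0110(✓)  0111(✓)  1010(✓)  1011(✓)  1100(✓)  1101(✓)  1110(✓)  1111(✓)
size-2^1 implicants → -010(✓)  -101(✓)  -110(✓)  -111(✓)  0-01  0-10(✓)  00-0  000-  01-1(✓)  011-(✓)  1-10(✓)  1-11(✓)  101-(✓)  11-0(✓)  11-1(✓)  110-(✓)  111-(✓)
size-2^2 implicants → --10  -1-1  -11-  1-1-  11--
Unchecked terms (primes): --10, -1-1, -11-, 0-01, 00-0, 000-, 1-1-, 11--
Minterm coverage:
  m0 ⊆ 00-0,000-
  m1 ⊆ 0-01,000-
  m2 ⊆ --10,00-0
  m5 ⊆ -1-1,0-01
  m6 ⊆ --10,-11-
  m7 ⊆ -1-1,-11-
  m10 ⊆ --10,1-1-
  m11 ⊆ 1-1- [E]
  m12 ⊆ 11-- [E]
  m13 ⊆ -1-1,11--
  m14 ⊆ --10,-11-,1-1-,11--
  m15 ⊆ -1-1,-11-,1-1-,11--
E = {1-1-, 11--}
Petrick residual → --10, -1-1, 000-
Cover = cd' + bd + a'b'c' + ac + ab  |cover|=5

5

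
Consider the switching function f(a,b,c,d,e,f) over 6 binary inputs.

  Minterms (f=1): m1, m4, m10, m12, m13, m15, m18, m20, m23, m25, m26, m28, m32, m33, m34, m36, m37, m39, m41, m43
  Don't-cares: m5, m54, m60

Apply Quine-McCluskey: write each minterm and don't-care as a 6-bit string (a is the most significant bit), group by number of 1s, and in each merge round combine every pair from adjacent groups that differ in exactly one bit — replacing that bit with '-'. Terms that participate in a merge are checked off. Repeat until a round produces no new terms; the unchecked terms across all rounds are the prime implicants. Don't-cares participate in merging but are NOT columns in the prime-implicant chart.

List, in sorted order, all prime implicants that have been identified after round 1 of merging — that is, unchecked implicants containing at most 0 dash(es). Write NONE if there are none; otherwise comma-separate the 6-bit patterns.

010111, 011001, 110110

[col 0] 000001*, 000100*, 000101*, 001010*, 001100*, 001101*, 001111*, 010010*, 010100*, 010111, 011001, 011010*, 011100*, 100000*, 100001*, 100010*, 100100*, 100101*, 100111*, 101001*, 101011*, 110110, 111100*
[col 1] -00001*, -00100*, -00101*, -11100, 0-0100*, 0-1010, 0-1100*, 00-100*, 00-101*, 000-01*, 00010-*, 0011-1, 00110-*, 01-010, 01-100*, 10-001, 100-00*, 100-01*, 1000-0, 10000-*, 1001-1, 10010-*, 1010-1
[col 2] -00-01, -0010-, 0--100, 00-10-, 100-0-
Prime implicants: -00-01, -0010-, -11100, 0--100, 0-1010, 00-10-, 0011-1, 01-010, 010111, 011001, 10-001, 100-0-, 1000-0, 1001-1, 1010-1, 110110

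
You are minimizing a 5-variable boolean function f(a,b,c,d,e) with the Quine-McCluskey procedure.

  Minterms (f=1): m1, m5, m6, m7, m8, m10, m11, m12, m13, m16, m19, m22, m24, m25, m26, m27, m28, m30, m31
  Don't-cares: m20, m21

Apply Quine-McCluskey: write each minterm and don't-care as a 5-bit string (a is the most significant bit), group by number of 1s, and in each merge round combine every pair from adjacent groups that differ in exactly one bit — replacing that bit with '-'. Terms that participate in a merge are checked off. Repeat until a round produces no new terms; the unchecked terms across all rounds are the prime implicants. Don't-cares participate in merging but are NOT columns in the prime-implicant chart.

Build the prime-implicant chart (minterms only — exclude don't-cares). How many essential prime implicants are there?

6

Round 0: 00001✓ 00101✓ 00110✓ 00111✓ 01000✓ 01010✓ 01011✓ 01100✓ 01101✓ 10000✓ 10011✓ 10100✓ 10101✓ 10110✓ 11000✓ 11001✓ 11010✓ 11011✓ 11100✓ 11110✓ 11111✓
Round 1: -0101 -0110 -1000✓ -1010✓ -1011✓ -1100✓ 0-101 00-01 001-1 0011- 01-00✓ 010-0✓ 0101-✓ 0110- 1-000✓ 1-011 1-100✓ 1-110✓ 10-00✓ 101-0✓ 1010- 11-00✓ 11-10✓ 11-11✓ 110-0✓ 110-1✓ 1100-✓ 1101-✓ 111-0✓ 1111-✓
Round 2: -1-00 -10-0 -101- 1--00 1-1-0 11--0 11-1- 110--
PIs = {-0101, -0110, -1-00, -10-0, -101-, 0-101, 00-01, 001-1, 0011-, 0110-, 1--00, 1-011, 1-1-0, 1010-, 11--0, 11-1-, 110--}
Coverage chart:
  m1: 00-01 ←essential
  m5: -0101,0-101,00-01,001-1
  m6: -0110,0011-
  m7: 001-1,0011-
  m8: -1-00,-10-0
  m10: -10-0,-101-
  m11: -101- ←essential
  m12: -1-00,0110-
  m13: 0-101,0110-
  m16: 1--00 ←essential
  m19: 1-011 ←essential
  m22: -0110,1-1-0
  m24: -1-00,-10-0,1--00,11--0,110--
  m25: 110-- ←essential
  m26: -10-0,-101-,11--0,11-1-,110--
  m27: -101-,1-011,11-1-,110--
  m28: -1-00,1--00,1-1-0,11--0
  m30: 1-1-0,11--0,11-1-
  m31: 11-1- ←essential
Essential: -101-, 00-01, 1--00, 1-011, 11-1-, 110--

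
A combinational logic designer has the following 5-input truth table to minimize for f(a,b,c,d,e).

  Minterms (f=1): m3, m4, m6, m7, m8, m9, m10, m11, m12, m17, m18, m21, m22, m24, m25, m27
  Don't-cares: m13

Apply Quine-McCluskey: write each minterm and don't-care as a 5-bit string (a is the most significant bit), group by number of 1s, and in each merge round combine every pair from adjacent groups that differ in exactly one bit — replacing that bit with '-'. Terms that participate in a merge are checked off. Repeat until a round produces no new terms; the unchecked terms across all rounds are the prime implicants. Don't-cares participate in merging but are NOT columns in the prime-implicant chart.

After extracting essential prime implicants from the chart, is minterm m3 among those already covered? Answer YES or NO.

Round 0: 00011✓ 00100✓ 00110✓ 00111✓ 01000✓ 01001✓ 01010✓ 01011✓ 01100✓ 01101✓ 10001✓ 10010✓ 10101✓ 10110✓ 11000✓ 11001✓ 11011✓
Round 1: -0110 -1000✓ -1001✓ -1011✓ 0-011 0-100 00-11 001-0 0011- 01-00✓ 01-01✓ 010-0✓ 010-1✓ 0100-✓ 0101-✓ 0110-✓ 1-001 10-01 10-10 110-1✓ 1100-✓
Round 2: -10-1 -100- 01-0- 010--
PIs = {-0110, -10-1, -100-, 0-011, 0-100, 00-11, 001-0, 0011-, 01-0-, 010--, 1-001, 10-01, 10-10}
Coverage chart:
  m3: 0-011,00-11
  m4: 0-100,001-0
  m6: -0110,001-0,0011-
  m7: 00-11,0011-
  m8: -100-,01-0-,010--
  m9: -10-1,-100-,01-0-,010--
  m10: 010-- ←essential
  m11: -10-1,0-011,010--
  m12: 0-100,01-0-
  m17: 1-001,10-01
  m18: 10-10 ←essential
  m21: 10-01 ←essential
  m22: -0110,10-10
  m24: -100- ←essential
  m25: -10-1,-100-,1-001
  m27: -10-1 ←essential
Essential: -10-1, -100-, 010--, 10-01, 10-10

NO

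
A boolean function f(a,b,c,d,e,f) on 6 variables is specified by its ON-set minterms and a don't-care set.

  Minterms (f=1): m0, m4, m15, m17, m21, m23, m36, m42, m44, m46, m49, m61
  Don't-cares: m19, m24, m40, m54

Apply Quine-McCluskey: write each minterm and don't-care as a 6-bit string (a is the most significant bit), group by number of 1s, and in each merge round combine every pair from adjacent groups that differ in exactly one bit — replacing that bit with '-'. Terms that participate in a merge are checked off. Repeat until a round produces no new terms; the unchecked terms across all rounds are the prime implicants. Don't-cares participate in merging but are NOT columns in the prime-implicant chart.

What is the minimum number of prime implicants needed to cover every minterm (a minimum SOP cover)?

7

[col 0] 000000*, 000100*, 001111, 010001*, 010011*, 010101*, 010111*, 011000, 100100*, 101000*, 101010*, 101100*, 101110*, 110001*, 110110, 111101
[col 1] -00100, -10001, 000-00, 010-01*, 010-11*, 0100-1*, 0101-1*, 10-100, 101-00*, 101-10*, 1010-0*, 1011-0*
[col 2] 010--1, 101--0
Prime implicants: -00100, -10001, 000-00, 001111, 010--1, 011000, 10-100, 101--0, 110110, 111101
PI chart (minterm → PIs covering it):
  0 | 000-00  (sole → essential)
  4 | -00100,000-00
  15 | 001111  (sole → essential)
  17 | -10001,010--1
  21 | 010--1  (sole → essential)
  23 | 010--1  (sole → essential)
  36 | -00100,10-100
  42 | 101--0  (sole → essential)
  44 | 10-100,101--0
  46 | 101--0  (sole → essential)
  49 | -10001  (sole → essential)
  61 | 111101  (sole → essential)
Essential prime implicants: -10001, 000-00, 001111, 010--1, 101--0, 111101
Petrick residual → -00100
Minimum SOP uses 7 PIs: b'c'de'f' + bc'd'e'f + a'b'c'e'f' + a'b'cdef + a'bc'f + ab'cf' + abcde'f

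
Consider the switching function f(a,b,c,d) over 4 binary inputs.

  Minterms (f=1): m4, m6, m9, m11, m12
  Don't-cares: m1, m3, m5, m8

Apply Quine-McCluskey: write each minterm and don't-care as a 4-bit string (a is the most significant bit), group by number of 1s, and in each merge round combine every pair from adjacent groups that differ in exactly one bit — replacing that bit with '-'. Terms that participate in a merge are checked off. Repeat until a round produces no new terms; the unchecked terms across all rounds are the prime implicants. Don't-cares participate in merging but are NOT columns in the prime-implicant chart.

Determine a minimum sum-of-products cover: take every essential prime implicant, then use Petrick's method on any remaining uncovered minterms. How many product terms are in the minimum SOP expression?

size-2^0 implicants → 0001(✓)  0011(✓)  0100(✓)  0101(✓)  0110(✓)  1000(✓)  1001(✓)  1011(✓)  1100(✓)
size-2^1 implicants → -001(✓)  -011(✓)  -100  0-01  00-1(✓)  01-0  010-  1-00  10-1(✓)  100-
size-2^2 implicants → -0-1
Unchecked terms (primes): -0-1, -100, 0-01, 01-0, 010-, 1-00, 100-
Minterm coverage:
  m4 ⊆ -100,01-0,010-
  m6 ⊆ 01-0 [E]
  m9 ⊆ -0-1,100-
  m11 ⊆ -0-1 [E]
  m12 ⊆ -100,1-00
E = {-0-1, 01-0}
Petrick residual → -100
Cover = b'd + bc'd' + a'bd'  |cover|=3

3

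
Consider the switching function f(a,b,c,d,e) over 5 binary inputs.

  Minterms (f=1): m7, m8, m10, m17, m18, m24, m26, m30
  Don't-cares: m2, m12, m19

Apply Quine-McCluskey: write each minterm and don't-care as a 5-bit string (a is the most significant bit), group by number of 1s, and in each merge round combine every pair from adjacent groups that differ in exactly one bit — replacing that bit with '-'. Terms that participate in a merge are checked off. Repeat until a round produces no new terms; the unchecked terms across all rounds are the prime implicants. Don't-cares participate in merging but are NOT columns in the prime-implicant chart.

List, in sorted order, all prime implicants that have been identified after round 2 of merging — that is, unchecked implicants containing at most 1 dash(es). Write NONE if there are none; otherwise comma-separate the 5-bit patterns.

00111, 01-00, 100-1, 1001-, 11-10

size-2^0 implicants → 00010(✓)  00111  01000(✓)  01010(✓)  01100(✓)  10001(✓)  10010(✓)  10011(✓)  11000(✓)  11010(✓)  11110(✓)
size-2^1 implicants → -0010(✓)  -1000(✓)  -1010(✓)  0-010(✓)  01-00  010-0(✓)  1-010(✓)  100-1  1001-  11-10  110-0(✓)
size-2^2 implicants → --010  -10-0
Unchecked terms (primes): --010, -10-0, 00111, 01-00, 100-1, 1001-, 11-10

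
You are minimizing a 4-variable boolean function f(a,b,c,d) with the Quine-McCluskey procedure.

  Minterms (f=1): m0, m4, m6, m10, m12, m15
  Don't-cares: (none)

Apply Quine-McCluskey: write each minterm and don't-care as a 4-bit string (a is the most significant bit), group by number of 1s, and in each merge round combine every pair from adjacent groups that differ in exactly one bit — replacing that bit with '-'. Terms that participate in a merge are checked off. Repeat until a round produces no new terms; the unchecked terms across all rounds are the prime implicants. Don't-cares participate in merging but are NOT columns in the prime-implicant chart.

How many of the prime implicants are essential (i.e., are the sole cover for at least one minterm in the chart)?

5

size-2^0 implicants → 0000(✓)  0100(✓)  0110(✓)  1010  1100(✓)  1111
size-2^1 implicants → -100  0-00  01-0
Unchecked terms (primes): -100, 0-00, 01-0, 1010, 1111
Minterm coverage:
  m0 ⊆ 0-00 [E]
  m4 ⊆ -100,0-00,01-0
  m6 ⊆ 01-0 [E]
  m10 ⊆ 1010 [E]
  m12 ⊆ -100 [E]
  m15 ⊆ 1111 [E]
E = {-100, 0-00, 01-0, 1010, 1111}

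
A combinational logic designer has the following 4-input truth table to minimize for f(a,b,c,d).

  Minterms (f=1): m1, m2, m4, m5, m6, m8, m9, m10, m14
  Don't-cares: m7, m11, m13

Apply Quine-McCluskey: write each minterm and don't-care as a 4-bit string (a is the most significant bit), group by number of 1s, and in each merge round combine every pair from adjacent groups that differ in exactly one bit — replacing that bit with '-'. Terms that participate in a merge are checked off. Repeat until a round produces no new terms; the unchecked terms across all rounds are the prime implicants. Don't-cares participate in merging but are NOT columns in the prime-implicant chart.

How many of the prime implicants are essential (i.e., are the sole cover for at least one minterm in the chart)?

Round 0: 0001✓ 0010✓ 0100✓ 0101✓ 0110✓ 0111✓ 1000✓ 1001✓ 1010✓ 1011✓ 1101✓ 1110✓
Round 1: -001✓ -010✓ -101✓ -110✓ 0-01✓ 0-10✓ 01-0✓ 01-1✓ 010-✓ 011-✓ 1-01✓ 1-10✓ 10-0✓ 10-1✓ 100-✓ 101-✓
Round 2: --01 --10 01-- 10--
PIs = {--01, --10, 01--, 10--}
Coverage chart:
  m1: --01 ←essential
  m2: --10 ←essential
  m4: 01-- ←essential
  m5: --01,01--
  m6: --10,01--
  m8: 10-- ←essential
  m9: --01,10--
  m10: --10,10--
  m14: --10 ←essential
Essential: --01, --10, 01--, 10--

4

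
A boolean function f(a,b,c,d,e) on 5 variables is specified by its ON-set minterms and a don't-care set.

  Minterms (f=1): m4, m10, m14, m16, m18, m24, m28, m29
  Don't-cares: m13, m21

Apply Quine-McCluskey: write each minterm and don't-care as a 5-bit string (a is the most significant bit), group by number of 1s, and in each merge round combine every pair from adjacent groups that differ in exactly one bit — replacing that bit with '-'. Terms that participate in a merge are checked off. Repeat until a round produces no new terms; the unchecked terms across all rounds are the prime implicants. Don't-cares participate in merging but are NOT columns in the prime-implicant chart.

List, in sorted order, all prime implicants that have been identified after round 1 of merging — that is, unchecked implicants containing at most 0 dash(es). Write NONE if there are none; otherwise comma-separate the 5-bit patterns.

00100

[col 0] 00100, 01010*, 01101*, 01110*, 10000*, 10010*, 10101*, 11000*, 11100*, 11101*
[col 1] -1101, 01-10, 1-000, 1-101, 100-0, 11-00, 1110-
Prime implicants: -1101, 00100, 01-10, 1-000, 1-101, 100-0, 11-00, 1110-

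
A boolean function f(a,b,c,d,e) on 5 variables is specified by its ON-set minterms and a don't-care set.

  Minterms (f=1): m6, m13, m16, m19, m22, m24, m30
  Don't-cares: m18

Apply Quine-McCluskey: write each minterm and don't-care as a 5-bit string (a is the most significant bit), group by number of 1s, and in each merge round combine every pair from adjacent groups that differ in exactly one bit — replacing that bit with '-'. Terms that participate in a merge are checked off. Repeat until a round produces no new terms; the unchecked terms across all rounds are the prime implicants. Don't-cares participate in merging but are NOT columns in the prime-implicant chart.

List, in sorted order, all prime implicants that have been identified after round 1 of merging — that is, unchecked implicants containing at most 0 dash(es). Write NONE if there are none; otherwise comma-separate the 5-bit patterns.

Round 0: 00110✓ 01101 10000✓ 10010✓ 10011✓ 10110✓ 11000✓ 11110✓
Round 1: -0110 1-000 1-110 10-10 100-0 1001-
PIs = {-0110, 01101, 1-000, 1-110, 10-10, 100-0, 1001-}

01101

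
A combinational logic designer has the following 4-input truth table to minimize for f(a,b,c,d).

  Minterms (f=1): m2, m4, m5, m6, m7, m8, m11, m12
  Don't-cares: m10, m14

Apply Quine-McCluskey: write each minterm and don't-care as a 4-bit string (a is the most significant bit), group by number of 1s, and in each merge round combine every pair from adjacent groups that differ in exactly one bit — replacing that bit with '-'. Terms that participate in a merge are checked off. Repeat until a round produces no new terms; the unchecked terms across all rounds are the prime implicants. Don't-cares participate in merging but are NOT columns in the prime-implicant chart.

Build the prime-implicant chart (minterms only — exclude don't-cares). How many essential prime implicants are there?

Round 0: 0010✓ 0100✓ 0101✓ 0110✓ 0111✓ 1000✓ 1010✓ 1011✓ 1100✓ 1110✓
Round 1: -010✓ -100✓ -110✓ 0-10✓ 01-0✓ 01-1✓ 010-✓ 011-✓ 1-00✓ 1-10✓ 10-0✓ 101- 11-0✓
Round 2: --10 -1-0 01-- 1--0
PIs = {--10, -1-0, 01--, 1--0, 101-}
Coverage chart:
  m2: --10 ←essential
  m4: -1-0,01--
  m5: 01-- ←essential
  m6: --10,-1-0,01--
  m7: 01-- ←essential
  m8: 1--0 ←essential
  m11: 101- ←essential
  m12: -1-0,1--0
Essential: --10, 01--, 1--0, 101-

4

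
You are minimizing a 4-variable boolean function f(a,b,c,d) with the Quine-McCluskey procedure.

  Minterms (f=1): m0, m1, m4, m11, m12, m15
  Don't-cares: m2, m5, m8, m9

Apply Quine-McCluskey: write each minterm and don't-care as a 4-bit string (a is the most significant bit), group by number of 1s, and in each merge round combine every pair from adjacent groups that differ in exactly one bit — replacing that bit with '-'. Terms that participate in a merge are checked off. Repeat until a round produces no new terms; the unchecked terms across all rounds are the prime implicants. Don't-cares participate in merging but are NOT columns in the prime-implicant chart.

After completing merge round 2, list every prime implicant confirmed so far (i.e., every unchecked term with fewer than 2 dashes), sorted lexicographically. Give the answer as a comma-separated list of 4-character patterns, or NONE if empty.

size-2^0 implicants → 0000(✓)  0001(✓)  0010(✓)  0100(✓)  0101(✓)  1000(✓)  1001(✓)  1011(✓)  1100(✓)  1111(✓)
size-2^1 implicants → -000(✓)  -001(✓)  -100(✓)  0-00(✓)  0-01(✓)  00-0  000-(✓)  010-(✓)  1-00(✓)  1-11  10-1  100-(✓)
size-2^2 implicants → --00  -00-  0-0-
Unchecked terms (primes): --00, -00-, 0-0-, 00-0, 1-11, 10-1

00-0, 1-11, 10-1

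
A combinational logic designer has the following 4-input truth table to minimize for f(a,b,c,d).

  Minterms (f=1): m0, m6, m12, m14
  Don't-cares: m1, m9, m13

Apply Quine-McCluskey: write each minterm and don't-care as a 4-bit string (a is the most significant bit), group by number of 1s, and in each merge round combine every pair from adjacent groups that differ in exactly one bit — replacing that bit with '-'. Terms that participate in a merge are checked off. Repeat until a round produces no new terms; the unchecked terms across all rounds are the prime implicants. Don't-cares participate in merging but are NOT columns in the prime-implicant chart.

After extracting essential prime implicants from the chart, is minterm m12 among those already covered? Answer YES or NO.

Round 0: 0000✓ 0001✓ 0110✓ 1001✓ 1100✓ 1101✓ 1110✓
Round 1: -001 -110 000- 1-01 11-0 110-
PIs = {-001, -110, 000-, 1-01, 11-0, 110-}
Coverage chart:
  m0: 000- ←essential
  m6: -110 ←essential
  m12: 11-0,110-
  m14: -110,11-0
Essential: -110, 000-

NO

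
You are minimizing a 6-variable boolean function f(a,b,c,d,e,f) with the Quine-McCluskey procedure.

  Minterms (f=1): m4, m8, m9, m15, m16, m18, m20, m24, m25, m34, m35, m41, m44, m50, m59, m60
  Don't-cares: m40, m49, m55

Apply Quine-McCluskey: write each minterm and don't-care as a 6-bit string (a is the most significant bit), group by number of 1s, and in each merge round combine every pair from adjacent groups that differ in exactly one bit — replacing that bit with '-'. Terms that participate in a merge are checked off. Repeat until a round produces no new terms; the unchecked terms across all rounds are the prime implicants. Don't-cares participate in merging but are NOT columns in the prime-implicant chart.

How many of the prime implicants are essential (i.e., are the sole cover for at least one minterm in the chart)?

[col 0] 000100*, 001000*, 001001*, 001111, 010000*, 010010*, 010100*, 011000*, 011001*, 100010*, 100011*, 101000*, 101001*, 101100*, 110001, 110010*, 110111, 111011, 111100*
[col 1] -01000*, -01001*, -10010, 0-0100, 0-1000*, 0-1001*, 00100-*, 01-000, 010-00, 0100-0, 01100-*, 1-0010, 1-1100, 10001-, 101-00, 10100-*
[col 2] -0100-, 0-100-
Prime implicants: -0100-, -10010, 0-0100, 0-100-, 001111, 01-000, 010-00, 0100-0, 1-0010, 1-1100, 10001-, 101-00, 110001, 110111, 111011
PI chart (minterm → PIs covering it):
  4 | 0-0100  (sole → essential)
  8 | -0100-,0-100-
  9 | -0100-,0-100-
  15 | 001111  (sole → essential)
  16 | 01-000,010-00,0100-0
  18 | -10010,0100-0
  20 | 0-0100,010-00
  24 | 0-100-,01-000
  25 | 0-100-  (sole → essential)
  34 | 1-0010,10001-
  35 | 10001-  (sole → essential)
  41 | -0100-  (sole → essential)
  44 | 1-1100,101-00
  50 | -10010,1-0010
  59 | 111011  (sole → essential)
  60 | 1-1100  (sole → essential)
Essential prime implicants: -0100-, 0-0100, 0-100-, 001111, 1-1100, 10001-, 111011

7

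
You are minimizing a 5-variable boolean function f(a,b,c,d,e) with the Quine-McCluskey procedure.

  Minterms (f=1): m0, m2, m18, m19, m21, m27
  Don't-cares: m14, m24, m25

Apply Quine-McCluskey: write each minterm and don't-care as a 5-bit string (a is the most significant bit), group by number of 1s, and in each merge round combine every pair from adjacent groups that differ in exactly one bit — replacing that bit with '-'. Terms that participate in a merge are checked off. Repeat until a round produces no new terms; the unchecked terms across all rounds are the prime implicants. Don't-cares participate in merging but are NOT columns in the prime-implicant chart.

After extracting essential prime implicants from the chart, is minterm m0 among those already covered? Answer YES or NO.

size-2^0 implicants → 00000(✓)  00010(✓)  01110  10010(✓)  10011(✓)  10101  11000(✓)  11001(✓)  11011(✓)
size-2^1 implicants → -0010  000-0  1-011  1001-  110-1  1100-
Unchecked terms (primes): -0010, 000-0, 01110, 1-011, 1001-, 10101, 110-1, 1100-
Minterm coverage:
  m0 ⊆ 000-0 [E]
  m2 ⊆ -0010,000-0
  m18 ⊆ -0010,1001-
  m19 ⊆ 1-011,1001-
  m21 ⊆ 10101 [E]
  m27 ⊆ 1-011,110-1
E = {000-0, 10101}

YES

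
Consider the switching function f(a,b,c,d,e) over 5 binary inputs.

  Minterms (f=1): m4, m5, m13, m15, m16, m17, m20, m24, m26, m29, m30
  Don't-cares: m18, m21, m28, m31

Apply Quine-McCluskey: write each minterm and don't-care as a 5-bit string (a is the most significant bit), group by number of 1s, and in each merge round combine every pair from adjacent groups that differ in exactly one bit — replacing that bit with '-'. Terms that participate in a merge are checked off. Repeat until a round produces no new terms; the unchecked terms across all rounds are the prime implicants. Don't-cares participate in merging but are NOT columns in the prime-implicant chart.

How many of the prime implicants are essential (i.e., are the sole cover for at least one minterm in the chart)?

size-2^0 implicants → 00100(✓)  00101(✓)  01101(✓)  01111(✓)  10000(✓)  10001(✓)  10010(✓)  10100(✓)  10101(✓)  11000(✓)  11010(✓)  11100(✓)  11101(✓)  11110(✓)  11111(✓)
size-2^1 implicants → -0100(✓)  -0101(✓)  -1101(✓)  -1111(✓)  0-101(✓)  0010-(✓)  011-1(✓)  1-000(✓)  1-010(✓)  1-100(✓)  1-101(✓)  10-00(✓)  10-01(✓)  100-0(✓)  1000-(✓)  1010-(✓)  11-00(✓)  11-10(✓)  110-0(✓)  111-0(✓)  111-1(✓)  1110-(✓)  1111-(✓)
size-2^2 implicants → --101  -010-  -11-1  1--00  1-0-0  1-10-  10-0-  11--0  111--
Unchecked terms (primes): --101, -010-, -11-1, 1--00, 1-0-0, 1-10-, 10-0-, 11--0, 111--
Minterm coverage:
  m4 ⊆ -010- [E]
  m5 ⊆ --101,-010-
  m13 ⊆ --101,-11-1
  m15 ⊆ -11-1 [E]
  m16 ⊆ 1--00,1-0-0,10-0-
  m17 ⊆ 10-0- [E]
  m20 ⊆ -010-,1--00,1-10-,10-0-
  m24 ⊆ 1--00,1-0-0,11--0
  m26 ⊆ 1-0-0,11--0
  m29 ⊆ --101,-11-1,1-10-,111--
  m30 ⊆ 11--0,111--
E = {-010-, -11-1, 10-0-}

3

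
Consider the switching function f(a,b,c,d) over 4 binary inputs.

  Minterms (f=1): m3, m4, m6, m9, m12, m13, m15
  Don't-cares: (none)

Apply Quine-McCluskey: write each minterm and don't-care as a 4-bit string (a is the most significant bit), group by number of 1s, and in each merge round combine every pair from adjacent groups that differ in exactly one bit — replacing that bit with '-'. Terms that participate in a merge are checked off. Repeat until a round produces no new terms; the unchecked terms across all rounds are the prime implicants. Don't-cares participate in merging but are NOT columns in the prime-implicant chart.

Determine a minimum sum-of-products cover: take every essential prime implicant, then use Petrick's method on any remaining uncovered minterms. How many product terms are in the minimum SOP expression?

size-2^0 implicants → 0011  0100(✓)  0110(✓)  1001(✓)  1100(✓)  1101(✓)  1111(✓)
size-2^1 implicants → -100  01-0  1-01  11-1  110-
Unchecked terms (primes): -100, 0011, 01-0, 1-01, 11-1, 110-
Minterm coverage:
  m3 ⊆ 0011 [E]
  m4 ⊆ -100,01-0
  m6 ⊆ 01-0 [E]
  m9 ⊆ 1-01 [E]
  m12 ⊆ -100,110-
  m13 ⊆ 1-01,11-1,110-
  m15 ⊆ 11-1 [E]
E = {0011, 01-0, 1-01, 11-1}
Petrick residual → -100
Cover = bc'd' + a'b'cd + a'bd' + ac'd + abd  |cover|=5

5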